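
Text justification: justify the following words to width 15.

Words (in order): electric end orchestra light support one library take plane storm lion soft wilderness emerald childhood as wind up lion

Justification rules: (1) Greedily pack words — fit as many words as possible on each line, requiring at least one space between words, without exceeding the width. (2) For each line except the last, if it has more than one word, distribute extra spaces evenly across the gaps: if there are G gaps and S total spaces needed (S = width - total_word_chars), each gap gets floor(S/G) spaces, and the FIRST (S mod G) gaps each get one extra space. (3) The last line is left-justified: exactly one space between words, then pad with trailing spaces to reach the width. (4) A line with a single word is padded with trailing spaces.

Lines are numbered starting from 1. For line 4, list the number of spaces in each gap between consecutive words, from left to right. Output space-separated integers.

Line 1: ['electric', 'end'] (min_width=12, slack=3)
Line 2: ['orchestra', 'light'] (min_width=15, slack=0)
Line 3: ['support', 'one'] (min_width=11, slack=4)
Line 4: ['library', 'take'] (min_width=12, slack=3)
Line 5: ['plane', 'storm'] (min_width=11, slack=4)
Line 6: ['lion', 'soft'] (min_width=9, slack=6)
Line 7: ['wilderness'] (min_width=10, slack=5)
Line 8: ['emerald'] (min_width=7, slack=8)
Line 9: ['childhood', 'as'] (min_width=12, slack=3)
Line 10: ['wind', 'up', 'lion'] (min_width=12, slack=3)

Answer: 4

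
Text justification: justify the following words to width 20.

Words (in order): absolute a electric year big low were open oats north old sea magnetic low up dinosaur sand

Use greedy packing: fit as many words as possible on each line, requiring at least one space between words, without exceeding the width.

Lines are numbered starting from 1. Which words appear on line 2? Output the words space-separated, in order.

Answer: year big low were

Derivation:
Line 1: ['absolute', 'a', 'electric'] (min_width=19, slack=1)
Line 2: ['year', 'big', 'low', 'were'] (min_width=17, slack=3)
Line 3: ['open', 'oats', 'north', 'old'] (min_width=19, slack=1)
Line 4: ['sea', 'magnetic', 'low', 'up'] (min_width=19, slack=1)
Line 5: ['dinosaur', 'sand'] (min_width=13, slack=7)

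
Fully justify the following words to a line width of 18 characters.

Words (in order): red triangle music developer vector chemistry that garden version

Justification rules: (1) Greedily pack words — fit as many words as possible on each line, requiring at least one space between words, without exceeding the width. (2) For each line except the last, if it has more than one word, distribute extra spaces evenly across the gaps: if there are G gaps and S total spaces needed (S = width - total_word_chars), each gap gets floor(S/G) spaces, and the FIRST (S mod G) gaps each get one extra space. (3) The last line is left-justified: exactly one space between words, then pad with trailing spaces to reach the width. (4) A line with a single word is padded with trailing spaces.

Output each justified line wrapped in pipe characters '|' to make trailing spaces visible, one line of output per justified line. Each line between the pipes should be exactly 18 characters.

Line 1: ['red', 'triangle', 'music'] (min_width=18, slack=0)
Line 2: ['developer', 'vector'] (min_width=16, slack=2)
Line 3: ['chemistry', 'that'] (min_width=14, slack=4)
Line 4: ['garden', 'version'] (min_width=14, slack=4)

Answer: |red triangle music|
|developer   vector|
|chemistry     that|
|garden version    |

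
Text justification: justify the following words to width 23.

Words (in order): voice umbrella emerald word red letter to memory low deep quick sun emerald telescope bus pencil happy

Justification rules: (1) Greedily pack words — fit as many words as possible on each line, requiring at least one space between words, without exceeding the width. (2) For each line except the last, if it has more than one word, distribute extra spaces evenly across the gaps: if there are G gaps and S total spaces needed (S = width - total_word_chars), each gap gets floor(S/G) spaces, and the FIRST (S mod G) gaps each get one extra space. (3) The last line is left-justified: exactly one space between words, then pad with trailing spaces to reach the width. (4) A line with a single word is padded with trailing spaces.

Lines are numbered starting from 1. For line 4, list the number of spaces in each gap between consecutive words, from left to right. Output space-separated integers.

Answer: 2 2

Derivation:
Line 1: ['voice', 'umbrella', 'emerald'] (min_width=22, slack=1)
Line 2: ['word', 'red', 'letter', 'to'] (min_width=18, slack=5)
Line 3: ['memory', 'low', 'deep', 'quick'] (min_width=21, slack=2)
Line 4: ['sun', 'emerald', 'telescope'] (min_width=21, slack=2)
Line 5: ['bus', 'pencil', 'happy'] (min_width=16, slack=7)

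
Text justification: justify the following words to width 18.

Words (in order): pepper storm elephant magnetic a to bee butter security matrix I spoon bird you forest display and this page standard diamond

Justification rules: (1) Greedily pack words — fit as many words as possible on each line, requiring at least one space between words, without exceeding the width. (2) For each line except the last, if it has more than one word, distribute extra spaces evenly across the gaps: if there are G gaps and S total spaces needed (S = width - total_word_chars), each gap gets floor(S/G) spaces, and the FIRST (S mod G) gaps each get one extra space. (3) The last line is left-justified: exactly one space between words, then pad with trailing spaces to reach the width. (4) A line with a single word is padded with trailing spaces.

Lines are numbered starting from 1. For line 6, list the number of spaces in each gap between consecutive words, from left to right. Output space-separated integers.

Line 1: ['pepper', 'storm'] (min_width=12, slack=6)
Line 2: ['elephant', 'magnetic'] (min_width=17, slack=1)
Line 3: ['a', 'to', 'bee', 'butter'] (min_width=15, slack=3)
Line 4: ['security', 'matrix', 'I'] (min_width=17, slack=1)
Line 5: ['spoon', 'bird', 'you'] (min_width=14, slack=4)
Line 6: ['forest', 'display', 'and'] (min_width=18, slack=0)
Line 7: ['this', 'page', 'standard'] (min_width=18, slack=0)
Line 8: ['diamond'] (min_width=7, slack=11)

Answer: 1 1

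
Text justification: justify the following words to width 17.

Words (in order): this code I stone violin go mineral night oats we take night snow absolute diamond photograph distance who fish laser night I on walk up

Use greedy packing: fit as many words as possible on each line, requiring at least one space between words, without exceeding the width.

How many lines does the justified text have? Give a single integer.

Answer: 9

Derivation:
Line 1: ['this', 'code', 'I', 'stone'] (min_width=17, slack=0)
Line 2: ['violin', 'go', 'mineral'] (min_width=17, slack=0)
Line 3: ['night', 'oats', 'we'] (min_width=13, slack=4)
Line 4: ['take', 'night', 'snow'] (min_width=15, slack=2)
Line 5: ['absolute', 'diamond'] (min_width=16, slack=1)
Line 6: ['photograph'] (min_width=10, slack=7)
Line 7: ['distance', 'who', 'fish'] (min_width=17, slack=0)
Line 8: ['laser', 'night', 'I', 'on'] (min_width=16, slack=1)
Line 9: ['walk', 'up'] (min_width=7, slack=10)
Total lines: 9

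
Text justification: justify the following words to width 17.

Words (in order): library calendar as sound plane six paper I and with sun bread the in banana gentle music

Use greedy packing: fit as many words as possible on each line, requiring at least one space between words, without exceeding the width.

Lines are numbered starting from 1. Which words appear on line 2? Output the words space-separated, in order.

Line 1: ['library', 'calendar'] (min_width=16, slack=1)
Line 2: ['as', 'sound', 'plane'] (min_width=14, slack=3)
Line 3: ['six', 'paper', 'I', 'and'] (min_width=15, slack=2)
Line 4: ['with', 'sun', 'bread'] (min_width=14, slack=3)
Line 5: ['the', 'in', 'banana'] (min_width=13, slack=4)
Line 6: ['gentle', 'music'] (min_width=12, slack=5)

Answer: as sound plane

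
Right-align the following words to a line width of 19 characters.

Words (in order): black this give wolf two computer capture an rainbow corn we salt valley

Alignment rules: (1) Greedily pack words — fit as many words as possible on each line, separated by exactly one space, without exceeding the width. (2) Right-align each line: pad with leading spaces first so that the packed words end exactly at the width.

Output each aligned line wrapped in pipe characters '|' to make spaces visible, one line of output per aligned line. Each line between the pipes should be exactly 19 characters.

Answer: |    black this give|
|  wolf two computer|
| capture an rainbow|
|corn we salt valley|

Derivation:
Line 1: ['black', 'this', 'give'] (min_width=15, slack=4)
Line 2: ['wolf', 'two', 'computer'] (min_width=17, slack=2)
Line 3: ['capture', 'an', 'rainbow'] (min_width=18, slack=1)
Line 4: ['corn', 'we', 'salt', 'valley'] (min_width=19, slack=0)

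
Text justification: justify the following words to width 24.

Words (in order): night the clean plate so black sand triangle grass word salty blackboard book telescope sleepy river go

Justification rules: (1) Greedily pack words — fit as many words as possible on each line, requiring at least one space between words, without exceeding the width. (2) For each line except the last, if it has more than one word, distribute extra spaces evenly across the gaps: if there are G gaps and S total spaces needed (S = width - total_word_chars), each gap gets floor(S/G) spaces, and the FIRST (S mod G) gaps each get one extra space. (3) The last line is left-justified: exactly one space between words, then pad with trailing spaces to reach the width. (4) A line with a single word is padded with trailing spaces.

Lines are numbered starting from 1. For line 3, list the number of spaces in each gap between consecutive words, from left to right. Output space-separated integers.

Answer: 5 5

Derivation:
Line 1: ['night', 'the', 'clean', 'plate', 'so'] (min_width=24, slack=0)
Line 2: ['black', 'sand', 'triangle'] (min_width=19, slack=5)
Line 3: ['grass', 'word', 'salty'] (min_width=16, slack=8)
Line 4: ['blackboard', 'book'] (min_width=15, slack=9)
Line 5: ['telescope', 'sleepy', 'river'] (min_width=22, slack=2)
Line 6: ['go'] (min_width=2, slack=22)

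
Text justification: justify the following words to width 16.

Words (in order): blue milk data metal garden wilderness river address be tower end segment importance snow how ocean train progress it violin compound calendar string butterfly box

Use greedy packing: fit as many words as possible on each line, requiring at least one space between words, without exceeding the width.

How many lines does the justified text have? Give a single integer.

Line 1: ['blue', 'milk', 'data'] (min_width=14, slack=2)
Line 2: ['metal', 'garden'] (min_width=12, slack=4)
Line 3: ['wilderness', 'river'] (min_width=16, slack=0)
Line 4: ['address', 'be', 'tower'] (min_width=16, slack=0)
Line 5: ['end', 'segment'] (min_width=11, slack=5)
Line 6: ['importance', 'snow'] (min_width=15, slack=1)
Line 7: ['how', 'ocean', 'train'] (min_width=15, slack=1)
Line 8: ['progress', 'it'] (min_width=11, slack=5)
Line 9: ['violin', 'compound'] (min_width=15, slack=1)
Line 10: ['calendar', 'string'] (min_width=15, slack=1)
Line 11: ['butterfly', 'box'] (min_width=13, slack=3)
Total lines: 11

Answer: 11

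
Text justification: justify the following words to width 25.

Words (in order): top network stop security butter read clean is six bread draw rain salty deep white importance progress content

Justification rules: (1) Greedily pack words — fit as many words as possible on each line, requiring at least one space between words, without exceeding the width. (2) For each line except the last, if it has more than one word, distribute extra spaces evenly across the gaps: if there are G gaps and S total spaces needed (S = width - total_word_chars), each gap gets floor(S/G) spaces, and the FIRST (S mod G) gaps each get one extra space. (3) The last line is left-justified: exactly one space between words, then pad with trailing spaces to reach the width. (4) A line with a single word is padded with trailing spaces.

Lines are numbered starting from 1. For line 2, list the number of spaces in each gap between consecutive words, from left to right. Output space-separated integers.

Answer: 2 1 1 1

Derivation:
Line 1: ['top', 'network', 'stop', 'security'] (min_width=25, slack=0)
Line 2: ['butter', 'read', 'clean', 'is', 'six'] (min_width=24, slack=1)
Line 3: ['bread', 'draw', 'rain', 'salty'] (min_width=21, slack=4)
Line 4: ['deep', 'white', 'importance'] (min_width=21, slack=4)
Line 5: ['progress', 'content'] (min_width=16, slack=9)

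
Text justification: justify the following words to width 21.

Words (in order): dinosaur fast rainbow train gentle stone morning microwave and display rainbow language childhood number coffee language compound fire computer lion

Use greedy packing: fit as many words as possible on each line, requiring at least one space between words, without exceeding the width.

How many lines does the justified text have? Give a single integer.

Answer: 8

Derivation:
Line 1: ['dinosaur', 'fast', 'rainbow'] (min_width=21, slack=0)
Line 2: ['train', 'gentle', 'stone'] (min_width=18, slack=3)
Line 3: ['morning', 'microwave', 'and'] (min_width=21, slack=0)
Line 4: ['display', 'rainbow'] (min_width=15, slack=6)
Line 5: ['language', 'childhood'] (min_width=18, slack=3)
Line 6: ['number', 'coffee'] (min_width=13, slack=8)
Line 7: ['language', 'compound'] (min_width=17, slack=4)
Line 8: ['fire', 'computer', 'lion'] (min_width=18, slack=3)
Total lines: 8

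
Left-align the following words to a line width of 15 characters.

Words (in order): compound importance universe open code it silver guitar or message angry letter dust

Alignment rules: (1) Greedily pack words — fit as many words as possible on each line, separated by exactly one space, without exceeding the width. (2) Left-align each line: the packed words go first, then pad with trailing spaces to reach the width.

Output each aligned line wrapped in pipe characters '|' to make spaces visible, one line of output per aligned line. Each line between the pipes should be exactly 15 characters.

Answer: |compound       |
|importance     |
|universe open  |
|code it silver |
|guitar or      |
|message angry  |
|letter dust    |

Derivation:
Line 1: ['compound'] (min_width=8, slack=7)
Line 2: ['importance'] (min_width=10, slack=5)
Line 3: ['universe', 'open'] (min_width=13, slack=2)
Line 4: ['code', 'it', 'silver'] (min_width=14, slack=1)
Line 5: ['guitar', 'or'] (min_width=9, slack=6)
Line 6: ['message', 'angry'] (min_width=13, slack=2)
Line 7: ['letter', 'dust'] (min_width=11, slack=4)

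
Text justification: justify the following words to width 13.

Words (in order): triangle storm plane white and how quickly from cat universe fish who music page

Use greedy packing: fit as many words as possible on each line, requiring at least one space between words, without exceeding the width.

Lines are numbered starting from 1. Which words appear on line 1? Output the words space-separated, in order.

Answer: triangle

Derivation:
Line 1: ['triangle'] (min_width=8, slack=5)
Line 2: ['storm', 'plane'] (min_width=11, slack=2)
Line 3: ['white', 'and', 'how'] (min_width=13, slack=0)
Line 4: ['quickly', 'from'] (min_width=12, slack=1)
Line 5: ['cat', 'universe'] (min_width=12, slack=1)
Line 6: ['fish', 'who'] (min_width=8, slack=5)
Line 7: ['music', 'page'] (min_width=10, slack=3)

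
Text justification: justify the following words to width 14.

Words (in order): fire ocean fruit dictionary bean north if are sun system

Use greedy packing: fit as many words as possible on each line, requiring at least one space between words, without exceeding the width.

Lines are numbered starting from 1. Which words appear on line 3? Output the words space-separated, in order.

Answer: dictionary

Derivation:
Line 1: ['fire', 'ocean'] (min_width=10, slack=4)
Line 2: ['fruit'] (min_width=5, slack=9)
Line 3: ['dictionary'] (min_width=10, slack=4)
Line 4: ['bean', 'north', 'if'] (min_width=13, slack=1)
Line 5: ['are', 'sun', 'system'] (min_width=14, slack=0)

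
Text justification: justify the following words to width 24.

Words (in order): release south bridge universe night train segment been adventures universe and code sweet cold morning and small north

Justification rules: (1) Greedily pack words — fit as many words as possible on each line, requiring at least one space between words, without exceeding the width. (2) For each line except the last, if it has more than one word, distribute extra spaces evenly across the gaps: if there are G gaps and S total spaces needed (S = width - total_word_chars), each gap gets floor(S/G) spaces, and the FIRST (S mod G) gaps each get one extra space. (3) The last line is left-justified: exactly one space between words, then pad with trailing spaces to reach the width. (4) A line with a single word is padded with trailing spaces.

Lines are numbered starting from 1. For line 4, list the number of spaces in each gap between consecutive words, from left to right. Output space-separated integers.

Answer: 2 1 1

Derivation:
Line 1: ['release', 'south', 'bridge'] (min_width=20, slack=4)
Line 2: ['universe', 'night', 'train'] (min_width=20, slack=4)
Line 3: ['segment', 'been', 'adventures'] (min_width=23, slack=1)
Line 4: ['universe', 'and', 'code', 'sweet'] (min_width=23, slack=1)
Line 5: ['cold', 'morning', 'and', 'small'] (min_width=22, slack=2)
Line 6: ['north'] (min_width=5, slack=19)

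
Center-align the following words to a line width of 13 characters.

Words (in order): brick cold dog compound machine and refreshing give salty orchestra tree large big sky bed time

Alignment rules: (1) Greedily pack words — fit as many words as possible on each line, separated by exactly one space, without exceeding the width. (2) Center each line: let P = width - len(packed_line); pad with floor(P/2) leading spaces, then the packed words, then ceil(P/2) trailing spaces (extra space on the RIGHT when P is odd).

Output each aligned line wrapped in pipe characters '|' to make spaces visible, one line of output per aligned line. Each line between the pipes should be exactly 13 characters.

Line 1: ['brick', 'cold'] (min_width=10, slack=3)
Line 2: ['dog', 'compound'] (min_width=12, slack=1)
Line 3: ['machine', 'and'] (min_width=11, slack=2)
Line 4: ['refreshing'] (min_width=10, slack=3)
Line 5: ['give', 'salty'] (min_width=10, slack=3)
Line 6: ['orchestra'] (min_width=9, slack=4)
Line 7: ['tree', 'large'] (min_width=10, slack=3)
Line 8: ['big', 'sky', 'bed'] (min_width=11, slack=2)
Line 9: ['time'] (min_width=4, slack=9)

Answer: | brick cold  |
|dog compound |
| machine and |
| refreshing  |
| give salty  |
|  orchestra  |
| tree large  |
| big sky bed |
|    time     |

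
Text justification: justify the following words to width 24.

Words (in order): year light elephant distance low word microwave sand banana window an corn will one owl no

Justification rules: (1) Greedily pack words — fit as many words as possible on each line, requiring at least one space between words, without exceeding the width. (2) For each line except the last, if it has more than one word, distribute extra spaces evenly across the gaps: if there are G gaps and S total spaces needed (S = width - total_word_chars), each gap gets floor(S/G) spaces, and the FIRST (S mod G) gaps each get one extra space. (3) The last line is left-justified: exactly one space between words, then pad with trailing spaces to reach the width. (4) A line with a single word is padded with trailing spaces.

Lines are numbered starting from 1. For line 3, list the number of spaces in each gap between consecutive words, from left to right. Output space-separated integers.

Line 1: ['year', 'light', 'elephant'] (min_width=19, slack=5)
Line 2: ['distance', 'low', 'word'] (min_width=17, slack=7)
Line 3: ['microwave', 'sand', 'banana'] (min_width=21, slack=3)
Line 4: ['window', 'an', 'corn', 'will', 'one'] (min_width=23, slack=1)
Line 5: ['owl', 'no'] (min_width=6, slack=18)

Answer: 3 2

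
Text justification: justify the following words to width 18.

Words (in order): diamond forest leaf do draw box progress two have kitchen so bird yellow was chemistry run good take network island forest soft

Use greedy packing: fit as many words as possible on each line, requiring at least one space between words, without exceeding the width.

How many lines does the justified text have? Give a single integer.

Line 1: ['diamond', 'forest'] (min_width=14, slack=4)
Line 2: ['leaf', 'do', 'draw', 'box'] (min_width=16, slack=2)
Line 3: ['progress', 'two', 'have'] (min_width=17, slack=1)
Line 4: ['kitchen', 'so', 'bird'] (min_width=15, slack=3)
Line 5: ['yellow', 'was'] (min_width=10, slack=8)
Line 6: ['chemistry', 'run', 'good'] (min_width=18, slack=0)
Line 7: ['take', 'network'] (min_width=12, slack=6)
Line 8: ['island', 'forest', 'soft'] (min_width=18, slack=0)
Total lines: 8

Answer: 8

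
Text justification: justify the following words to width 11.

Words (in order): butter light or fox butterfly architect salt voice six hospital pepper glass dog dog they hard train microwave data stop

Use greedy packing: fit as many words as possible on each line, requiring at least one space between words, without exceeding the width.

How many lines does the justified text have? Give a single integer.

Answer: 14

Derivation:
Line 1: ['butter'] (min_width=6, slack=5)
Line 2: ['light', 'or'] (min_width=8, slack=3)
Line 3: ['fox'] (min_width=3, slack=8)
Line 4: ['butterfly'] (min_width=9, slack=2)
Line 5: ['architect'] (min_width=9, slack=2)
Line 6: ['salt', 'voice'] (min_width=10, slack=1)
Line 7: ['six'] (min_width=3, slack=8)
Line 8: ['hospital'] (min_width=8, slack=3)
Line 9: ['pepper'] (min_width=6, slack=5)
Line 10: ['glass', 'dog'] (min_width=9, slack=2)
Line 11: ['dog', 'they'] (min_width=8, slack=3)
Line 12: ['hard', 'train'] (min_width=10, slack=1)
Line 13: ['microwave'] (min_width=9, slack=2)
Line 14: ['data', 'stop'] (min_width=9, slack=2)
Total lines: 14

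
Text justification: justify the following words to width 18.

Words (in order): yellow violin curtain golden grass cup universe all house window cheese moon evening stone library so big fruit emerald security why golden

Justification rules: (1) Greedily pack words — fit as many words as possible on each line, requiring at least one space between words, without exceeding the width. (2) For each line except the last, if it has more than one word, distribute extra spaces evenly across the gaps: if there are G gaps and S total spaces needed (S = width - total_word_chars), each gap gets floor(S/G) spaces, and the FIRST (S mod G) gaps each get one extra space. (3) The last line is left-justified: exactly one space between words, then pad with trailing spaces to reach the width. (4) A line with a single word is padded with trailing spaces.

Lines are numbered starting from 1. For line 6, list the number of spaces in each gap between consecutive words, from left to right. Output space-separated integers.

Line 1: ['yellow', 'violin'] (min_width=13, slack=5)
Line 2: ['curtain', 'golden'] (min_width=14, slack=4)
Line 3: ['grass', 'cup', 'universe'] (min_width=18, slack=0)
Line 4: ['all', 'house', 'window'] (min_width=16, slack=2)
Line 5: ['cheese', 'moon'] (min_width=11, slack=7)
Line 6: ['evening', 'stone'] (min_width=13, slack=5)
Line 7: ['library', 'so', 'big'] (min_width=14, slack=4)
Line 8: ['fruit', 'emerald'] (min_width=13, slack=5)
Line 9: ['security', 'why'] (min_width=12, slack=6)
Line 10: ['golden'] (min_width=6, slack=12)

Answer: 6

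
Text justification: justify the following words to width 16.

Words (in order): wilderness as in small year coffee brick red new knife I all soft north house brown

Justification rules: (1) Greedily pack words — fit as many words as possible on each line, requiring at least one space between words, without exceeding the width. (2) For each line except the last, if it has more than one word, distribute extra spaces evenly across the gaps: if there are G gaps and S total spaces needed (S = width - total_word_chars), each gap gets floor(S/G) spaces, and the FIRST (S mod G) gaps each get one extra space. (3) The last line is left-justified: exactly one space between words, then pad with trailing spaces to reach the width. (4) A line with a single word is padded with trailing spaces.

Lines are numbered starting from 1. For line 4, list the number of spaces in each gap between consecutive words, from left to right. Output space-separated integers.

Answer: 2 1 1

Derivation:
Line 1: ['wilderness', 'as', 'in'] (min_width=16, slack=0)
Line 2: ['small', 'year'] (min_width=10, slack=6)
Line 3: ['coffee', 'brick', 'red'] (min_width=16, slack=0)
Line 4: ['new', 'knife', 'I', 'all'] (min_width=15, slack=1)
Line 5: ['soft', 'north', 'house'] (min_width=16, slack=0)
Line 6: ['brown'] (min_width=5, slack=11)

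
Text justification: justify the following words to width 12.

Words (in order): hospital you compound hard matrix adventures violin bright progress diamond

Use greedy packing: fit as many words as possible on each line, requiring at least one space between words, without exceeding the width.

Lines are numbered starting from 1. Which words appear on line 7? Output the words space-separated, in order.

Line 1: ['hospital', 'you'] (min_width=12, slack=0)
Line 2: ['compound'] (min_width=8, slack=4)
Line 3: ['hard', 'matrix'] (min_width=11, slack=1)
Line 4: ['adventures'] (min_width=10, slack=2)
Line 5: ['violin'] (min_width=6, slack=6)
Line 6: ['bright'] (min_width=6, slack=6)
Line 7: ['progress'] (min_width=8, slack=4)
Line 8: ['diamond'] (min_width=7, slack=5)

Answer: progress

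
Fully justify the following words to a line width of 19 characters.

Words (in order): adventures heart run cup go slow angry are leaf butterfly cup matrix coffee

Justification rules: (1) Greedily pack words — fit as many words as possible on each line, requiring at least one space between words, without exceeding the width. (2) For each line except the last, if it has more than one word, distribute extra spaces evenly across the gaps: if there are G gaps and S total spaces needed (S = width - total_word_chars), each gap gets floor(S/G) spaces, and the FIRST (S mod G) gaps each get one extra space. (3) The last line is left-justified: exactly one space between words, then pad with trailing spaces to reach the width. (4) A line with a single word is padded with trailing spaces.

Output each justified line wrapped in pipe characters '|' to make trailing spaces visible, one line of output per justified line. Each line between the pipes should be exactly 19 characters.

Answer: |adventures    heart|
|run   cup  go  slow|
|angry    are   leaf|
|butterfly       cup|
|matrix coffee      |

Derivation:
Line 1: ['adventures', 'heart'] (min_width=16, slack=3)
Line 2: ['run', 'cup', 'go', 'slow'] (min_width=15, slack=4)
Line 3: ['angry', 'are', 'leaf'] (min_width=14, slack=5)
Line 4: ['butterfly', 'cup'] (min_width=13, slack=6)
Line 5: ['matrix', 'coffee'] (min_width=13, slack=6)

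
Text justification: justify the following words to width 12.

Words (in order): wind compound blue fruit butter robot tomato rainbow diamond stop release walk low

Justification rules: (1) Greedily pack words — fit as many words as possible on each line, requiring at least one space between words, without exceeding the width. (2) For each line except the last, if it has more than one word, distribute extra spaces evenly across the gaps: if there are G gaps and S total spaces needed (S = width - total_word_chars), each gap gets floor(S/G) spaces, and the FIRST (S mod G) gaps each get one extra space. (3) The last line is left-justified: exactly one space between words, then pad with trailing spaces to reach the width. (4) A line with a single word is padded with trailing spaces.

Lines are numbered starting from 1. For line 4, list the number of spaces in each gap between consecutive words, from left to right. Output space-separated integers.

Answer: 1

Derivation:
Line 1: ['wind'] (min_width=4, slack=8)
Line 2: ['compound'] (min_width=8, slack=4)
Line 3: ['blue', 'fruit'] (min_width=10, slack=2)
Line 4: ['butter', 'robot'] (min_width=12, slack=0)
Line 5: ['tomato'] (min_width=6, slack=6)
Line 6: ['rainbow'] (min_width=7, slack=5)
Line 7: ['diamond', 'stop'] (min_width=12, slack=0)
Line 8: ['release', 'walk'] (min_width=12, slack=0)
Line 9: ['low'] (min_width=3, slack=9)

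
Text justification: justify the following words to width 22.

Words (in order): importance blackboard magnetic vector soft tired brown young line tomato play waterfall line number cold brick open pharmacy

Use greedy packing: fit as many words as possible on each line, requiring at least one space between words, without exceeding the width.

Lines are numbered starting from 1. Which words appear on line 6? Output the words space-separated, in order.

Answer: open pharmacy

Derivation:
Line 1: ['importance', 'blackboard'] (min_width=21, slack=1)
Line 2: ['magnetic', 'vector', 'soft'] (min_width=20, slack=2)
Line 3: ['tired', 'brown', 'young', 'line'] (min_width=22, slack=0)
Line 4: ['tomato', 'play', 'waterfall'] (min_width=21, slack=1)
Line 5: ['line', 'number', 'cold', 'brick'] (min_width=22, slack=0)
Line 6: ['open', 'pharmacy'] (min_width=13, slack=9)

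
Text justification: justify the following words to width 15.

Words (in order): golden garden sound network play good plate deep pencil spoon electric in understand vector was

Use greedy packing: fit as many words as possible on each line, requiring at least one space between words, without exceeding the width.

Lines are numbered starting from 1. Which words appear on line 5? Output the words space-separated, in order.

Line 1: ['golden', 'garden'] (min_width=13, slack=2)
Line 2: ['sound', 'network'] (min_width=13, slack=2)
Line 3: ['play', 'good', 'plate'] (min_width=15, slack=0)
Line 4: ['deep', 'pencil'] (min_width=11, slack=4)
Line 5: ['spoon', 'electric'] (min_width=14, slack=1)
Line 6: ['in', 'understand'] (min_width=13, slack=2)
Line 7: ['vector', 'was'] (min_width=10, slack=5)

Answer: spoon electric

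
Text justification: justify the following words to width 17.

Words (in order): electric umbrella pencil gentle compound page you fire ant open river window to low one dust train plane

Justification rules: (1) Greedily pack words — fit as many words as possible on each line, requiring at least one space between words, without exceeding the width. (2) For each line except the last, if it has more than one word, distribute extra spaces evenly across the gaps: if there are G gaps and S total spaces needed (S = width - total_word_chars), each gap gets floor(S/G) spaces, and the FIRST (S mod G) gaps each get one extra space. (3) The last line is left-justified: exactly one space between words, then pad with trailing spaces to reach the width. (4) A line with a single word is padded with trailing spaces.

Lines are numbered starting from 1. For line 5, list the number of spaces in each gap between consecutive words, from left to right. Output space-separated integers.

Line 1: ['electric', 'umbrella'] (min_width=17, slack=0)
Line 2: ['pencil', 'gentle'] (min_width=13, slack=4)
Line 3: ['compound', 'page', 'you'] (min_width=17, slack=0)
Line 4: ['fire', 'ant', 'open'] (min_width=13, slack=4)
Line 5: ['river', 'window', 'to'] (min_width=15, slack=2)
Line 6: ['low', 'one', 'dust'] (min_width=12, slack=5)
Line 7: ['train', 'plane'] (min_width=11, slack=6)

Answer: 2 2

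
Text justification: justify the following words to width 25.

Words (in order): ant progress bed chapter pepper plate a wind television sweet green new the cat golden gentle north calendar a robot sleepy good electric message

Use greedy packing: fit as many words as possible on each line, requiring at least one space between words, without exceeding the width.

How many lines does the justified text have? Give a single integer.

Answer: 7

Derivation:
Line 1: ['ant', 'progress', 'bed', 'chapter'] (min_width=24, slack=1)
Line 2: ['pepper', 'plate', 'a', 'wind'] (min_width=19, slack=6)
Line 3: ['television', 'sweet', 'green'] (min_width=22, slack=3)
Line 4: ['new', 'the', 'cat', 'golden', 'gentle'] (min_width=25, slack=0)
Line 5: ['north', 'calendar', 'a', 'robot'] (min_width=22, slack=3)
Line 6: ['sleepy', 'good', 'electric'] (min_width=20, slack=5)
Line 7: ['message'] (min_width=7, slack=18)
Total lines: 7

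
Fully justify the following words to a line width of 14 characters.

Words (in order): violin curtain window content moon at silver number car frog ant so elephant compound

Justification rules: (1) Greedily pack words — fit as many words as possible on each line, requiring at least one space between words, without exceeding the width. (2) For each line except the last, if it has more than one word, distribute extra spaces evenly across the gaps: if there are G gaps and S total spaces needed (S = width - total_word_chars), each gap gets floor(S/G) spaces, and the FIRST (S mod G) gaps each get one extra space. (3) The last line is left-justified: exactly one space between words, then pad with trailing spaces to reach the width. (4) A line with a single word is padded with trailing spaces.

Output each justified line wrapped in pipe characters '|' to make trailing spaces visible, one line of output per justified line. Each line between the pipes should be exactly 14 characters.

Answer: |violin curtain|
|window content|
|moon at silver|
|number     car|
|frog   ant  so|
|elephant      |
|compound      |

Derivation:
Line 1: ['violin', 'curtain'] (min_width=14, slack=0)
Line 2: ['window', 'content'] (min_width=14, slack=0)
Line 3: ['moon', 'at', 'silver'] (min_width=14, slack=0)
Line 4: ['number', 'car'] (min_width=10, slack=4)
Line 5: ['frog', 'ant', 'so'] (min_width=11, slack=3)
Line 6: ['elephant'] (min_width=8, slack=6)
Line 7: ['compound'] (min_width=8, slack=6)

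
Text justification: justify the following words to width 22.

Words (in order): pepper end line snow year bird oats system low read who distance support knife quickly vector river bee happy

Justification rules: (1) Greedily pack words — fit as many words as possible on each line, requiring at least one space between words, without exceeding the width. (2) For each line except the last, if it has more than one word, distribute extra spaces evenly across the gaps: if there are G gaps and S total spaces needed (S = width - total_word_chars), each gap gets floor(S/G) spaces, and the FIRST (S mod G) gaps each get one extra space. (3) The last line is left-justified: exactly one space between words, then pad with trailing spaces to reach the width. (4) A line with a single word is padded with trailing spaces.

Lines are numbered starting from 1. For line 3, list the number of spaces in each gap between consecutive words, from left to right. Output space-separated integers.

Line 1: ['pepper', 'end', 'line', 'snow'] (min_width=20, slack=2)
Line 2: ['year', 'bird', 'oats', 'system'] (min_width=21, slack=1)
Line 3: ['low', 'read', 'who', 'distance'] (min_width=21, slack=1)
Line 4: ['support', 'knife', 'quickly'] (min_width=21, slack=1)
Line 5: ['vector', 'river', 'bee', 'happy'] (min_width=22, slack=0)

Answer: 2 1 1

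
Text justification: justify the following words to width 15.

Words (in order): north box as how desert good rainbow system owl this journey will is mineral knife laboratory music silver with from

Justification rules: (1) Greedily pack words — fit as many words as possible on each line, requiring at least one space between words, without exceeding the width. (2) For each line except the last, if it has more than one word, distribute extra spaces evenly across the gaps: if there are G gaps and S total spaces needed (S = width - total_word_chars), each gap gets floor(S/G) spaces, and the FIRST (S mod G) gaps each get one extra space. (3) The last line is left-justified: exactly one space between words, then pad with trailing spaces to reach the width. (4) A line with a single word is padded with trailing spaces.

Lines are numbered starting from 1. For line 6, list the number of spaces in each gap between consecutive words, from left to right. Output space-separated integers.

Line 1: ['north', 'box', 'as'] (min_width=12, slack=3)
Line 2: ['how', 'desert', 'good'] (min_width=15, slack=0)
Line 3: ['rainbow', 'system'] (min_width=14, slack=1)
Line 4: ['owl', 'this'] (min_width=8, slack=7)
Line 5: ['journey', 'will', 'is'] (min_width=15, slack=0)
Line 6: ['mineral', 'knife'] (min_width=13, slack=2)
Line 7: ['laboratory'] (min_width=10, slack=5)
Line 8: ['music', 'silver'] (min_width=12, slack=3)
Line 9: ['with', 'from'] (min_width=9, slack=6)

Answer: 3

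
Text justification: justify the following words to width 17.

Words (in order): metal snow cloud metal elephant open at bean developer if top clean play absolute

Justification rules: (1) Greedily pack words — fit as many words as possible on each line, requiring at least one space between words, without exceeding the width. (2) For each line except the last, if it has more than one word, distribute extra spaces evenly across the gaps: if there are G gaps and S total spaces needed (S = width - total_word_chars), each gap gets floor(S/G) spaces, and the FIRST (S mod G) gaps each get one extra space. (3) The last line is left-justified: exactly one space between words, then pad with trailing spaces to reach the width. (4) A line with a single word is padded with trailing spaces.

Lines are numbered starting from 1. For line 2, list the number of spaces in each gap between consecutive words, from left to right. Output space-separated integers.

Answer: 4

Derivation:
Line 1: ['metal', 'snow', 'cloud'] (min_width=16, slack=1)
Line 2: ['metal', 'elephant'] (min_width=14, slack=3)
Line 3: ['open', 'at', 'bean'] (min_width=12, slack=5)
Line 4: ['developer', 'if', 'top'] (min_width=16, slack=1)
Line 5: ['clean', 'play'] (min_width=10, slack=7)
Line 6: ['absolute'] (min_width=8, slack=9)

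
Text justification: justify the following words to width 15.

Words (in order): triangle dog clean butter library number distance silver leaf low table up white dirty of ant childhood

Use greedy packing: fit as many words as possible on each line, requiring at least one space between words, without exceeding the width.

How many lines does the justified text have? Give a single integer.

Answer: 8

Derivation:
Line 1: ['triangle', 'dog'] (min_width=12, slack=3)
Line 2: ['clean', 'butter'] (min_width=12, slack=3)
Line 3: ['library', 'number'] (min_width=14, slack=1)
Line 4: ['distance', 'silver'] (min_width=15, slack=0)
Line 5: ['leaf', 'low', 'table'] (min_width=14, slack=1)
Line 6: ['up', 'white', 'dirty'] (min_width=14, slack=1)
Line 7: ['of', 'ant'] (min_width=6, slack=9)
Line 8: ['childhood'] (min_width=9, slack=6)
Total lines: 8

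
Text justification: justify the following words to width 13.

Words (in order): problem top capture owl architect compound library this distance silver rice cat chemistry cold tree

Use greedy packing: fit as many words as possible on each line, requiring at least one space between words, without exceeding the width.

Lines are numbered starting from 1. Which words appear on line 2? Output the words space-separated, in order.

Line 1: ['problem', 'top'] (min_width=11, slack=2)
Line 2: ['capture', 'owl'] (min_width=11, slack=2)
Line 3: ['architect'] (min_width=9, slack=4)
Line 4: ['compound'] (min_width=8, slack=5)
Line 5: ['library', 'this'] (min_width=12, slack=1)
Line 6: ['distance'] (min_width=8, slack=5)
Line 7: ['silver', 'rice'] (min_width=11, slack=2)
Line 8: ['cat', 'chemistry'] (min_width=13, slack=0)
Line 9: ['cold', 'tree'] (min_width=9, slack=4)

Answer: capture owl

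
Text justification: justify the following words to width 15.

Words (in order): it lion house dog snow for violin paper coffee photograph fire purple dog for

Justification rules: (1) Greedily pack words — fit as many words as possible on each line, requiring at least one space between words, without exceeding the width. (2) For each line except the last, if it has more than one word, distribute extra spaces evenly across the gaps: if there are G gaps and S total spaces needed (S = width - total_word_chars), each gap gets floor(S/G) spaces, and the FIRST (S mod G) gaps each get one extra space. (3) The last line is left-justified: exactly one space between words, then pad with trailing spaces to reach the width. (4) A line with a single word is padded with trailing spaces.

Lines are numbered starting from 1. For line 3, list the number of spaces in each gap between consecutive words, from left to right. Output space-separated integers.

Line 1: ['it', 'lion', 'house'] (min_width=13, slack=2)
Line 2: ['dog', 'snow', 'for'] (min_width=12, slack=3)
Line 3: ['violin', 'paper'] (min_width=12, slack=3)
Line 4: ['coffee'] (min_width=6, slack=9)
Line 5: ['photograph', 'fire'] (min_width=15, slack=0)
Line 6: ['purple', 'dog', 'for'] (min_width=14, slack=1)

Answer: 4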